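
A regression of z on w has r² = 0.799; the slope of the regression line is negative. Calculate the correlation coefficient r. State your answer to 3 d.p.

|r| = √0.799 = 0.894
The association is negative, so r = −0.894.

-0.894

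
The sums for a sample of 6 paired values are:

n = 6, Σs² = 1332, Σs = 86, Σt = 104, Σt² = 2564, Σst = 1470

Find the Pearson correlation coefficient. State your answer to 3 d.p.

-0.075

r = (nΣst − ΣsΣt) / √[(nΣs² − (Σs)²)(nΣt² − (Σt)²)]
Numerator: 6×1470 − 86×104 = -124
Denominator: √[(7992 − 7396)(15384 − 10816)] = √[596 × 4568] = 1650.0085
r = -124 / 1650.0085 ≈ -0.075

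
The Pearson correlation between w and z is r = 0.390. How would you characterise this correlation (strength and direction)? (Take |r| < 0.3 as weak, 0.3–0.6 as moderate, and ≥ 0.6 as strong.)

moderate positive

r = 0.390 > 0 so the relationship is positive.
|r| = 0.390, which falls in the moderate range.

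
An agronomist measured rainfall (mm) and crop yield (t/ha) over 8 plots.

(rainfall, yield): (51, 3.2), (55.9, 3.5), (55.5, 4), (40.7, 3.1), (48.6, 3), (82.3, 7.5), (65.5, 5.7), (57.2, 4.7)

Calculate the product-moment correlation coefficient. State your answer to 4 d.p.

n = 8, Σx = 456.7, Σy = 34.7, Σx² = 27159.89, Σy² = 167.93, Σxy = 2112.26
nΣxy − ΣxΣy = 16898.08 − 15847.49 = 1050.59
nΣx² − (Σx)² = 217279.12 − 208574.89 = 8704.23; nΣy² − (Σy)² = 1343.44 − 1204.09 = 139.35
r = 1050.59 / √(8704.23 × 139.35) = 1050.59 / 1101.3330 ≈ 0.9539

0.9539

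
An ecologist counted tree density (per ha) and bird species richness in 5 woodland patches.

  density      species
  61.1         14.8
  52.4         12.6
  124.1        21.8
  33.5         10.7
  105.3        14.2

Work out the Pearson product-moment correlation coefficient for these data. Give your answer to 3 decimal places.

n = 5, Σx = 376.4, Σy = 74.1, Σx² = 34090.12, Σy² = 1169.17, Σxy = 6123.61
nΣxy − ΣxΣy = 30618.05 − 27891.24 = 2726.81
nΣx² − (Σx)² = 170450.6 − 141676.96 = 28773.64; nΣy² − (Σy)² = 5845.85 − 5490.81 = 355.04
r = 2726.81 / √(28773.64 × 355.04) = 2726.81 / 3196.2154 ≈ 0.853

0.853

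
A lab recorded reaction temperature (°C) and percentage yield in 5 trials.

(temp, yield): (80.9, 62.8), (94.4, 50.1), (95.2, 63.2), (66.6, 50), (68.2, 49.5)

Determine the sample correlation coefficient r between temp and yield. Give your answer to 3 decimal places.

n = 5, Σx = 405.3, Σy = 275.6, Σx² = 33606.01, Σy² = 15398.34, Σxy = 22532.5
nΣxy − ΣxΣy = 112662.5 − 111700.68 = 961.82
nΣx² − (Σx)² = 168030.05 − 164268.09 = 3761.96; nΣy² − (Σy)² = 76991.7 − 75955.36 = 1036.34
r = 961.82 / √(3761.96 × 1036.34) = 961.82 / 1974.5049 ≈ 0.487

0.487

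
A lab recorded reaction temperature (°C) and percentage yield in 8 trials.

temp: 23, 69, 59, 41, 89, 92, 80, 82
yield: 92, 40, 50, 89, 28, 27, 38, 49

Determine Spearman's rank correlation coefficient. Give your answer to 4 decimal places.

Rank temp: 1, 4, 3, 2, 7, 8, 5, 6
Rank yield: 8, 4, 6, 7, 2, 1, 3, 5
d = rank(temp) − rank(yield): -7, 0, -3, -5, 5, 7, 2, 1; Σd² = 162
ρ = 1 − 6Σd² / [n(n²−1)] = 1 − 6×162 / (8×63) = 1 − 972/504 ≈ -0.9286

-0.9286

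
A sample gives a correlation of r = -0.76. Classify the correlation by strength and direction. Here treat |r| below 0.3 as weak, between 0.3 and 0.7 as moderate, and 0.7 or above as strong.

r = -0.76 < 0 so the relationship is negative.
|r| = 0.76, which falls in the strong range.

strong negative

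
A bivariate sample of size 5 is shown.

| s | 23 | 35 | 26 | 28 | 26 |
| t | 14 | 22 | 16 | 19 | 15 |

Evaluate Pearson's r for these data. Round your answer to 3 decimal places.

0.957

n = 5, Σs = 138, Σt = 86, Σs² = 3890, Σt² = 1522, Σst = 2430
nΣst − ΣsΣt = 12150 − 11868 = 282
nΣs² − (Σs)² = 19450 − 19044 = 406; nΣt² − (Σt)² = 7610 − 7396 = 214
r = 282 / √(406 × 214) = 282 / 294.7609 ≈ 0.957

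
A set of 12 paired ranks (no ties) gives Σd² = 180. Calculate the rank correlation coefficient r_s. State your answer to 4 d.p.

ρ = 1 − 6Σd² / [n(n²−1)] = 1 − 6×180 / (12×143)
  = 1 − 1080/1716 = 1 − 0.62937 ≈ 0.3706

0.3706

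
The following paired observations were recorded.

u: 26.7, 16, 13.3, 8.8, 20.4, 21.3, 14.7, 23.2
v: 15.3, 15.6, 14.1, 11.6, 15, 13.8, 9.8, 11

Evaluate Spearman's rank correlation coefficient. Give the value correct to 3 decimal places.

Rank u: 8, 4, 2, 1, 5, 6, 3, 7
Rank v: 7, 8, 5, 3, 6, 4, 1, 2
d = rank(u) − rank(v): 1, -4, -3, -2, -1, 2, 2, 5; Σd² = 64
ρ = 1 − 6Σd² / [n(n²−1)] = 1 − 6×64 / (8×63) = 1 − 384/504 ≈ 0.238

0.238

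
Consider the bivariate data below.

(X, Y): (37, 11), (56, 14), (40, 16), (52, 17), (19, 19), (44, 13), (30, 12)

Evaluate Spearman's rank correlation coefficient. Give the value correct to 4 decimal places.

0.0357

Rank X: 3, 7, 4, 6, 1, 5, 2
Rank Y: 1, 4, 5, 6, 7, 3, 2
d = rank(X) − rank(Y): 2, 3, -1, 0, -6, 2, 0; Σd² = 54
ρ = 1 − 6Σd² / [n(n²−1)] = 1 − 6×54 / (7×48) = 1 − 324/336 ≈ 0.0357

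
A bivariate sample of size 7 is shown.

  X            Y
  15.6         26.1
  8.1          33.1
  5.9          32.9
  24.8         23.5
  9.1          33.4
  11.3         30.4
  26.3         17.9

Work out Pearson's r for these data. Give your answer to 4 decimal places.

-0.9609

n = 7, ΣX = 101.1, ΣY = 197.3, ΣX² = 1861.01, ΣY² = 5771.61, ΣXY = 2570.41
nΣXY − ΣXΣY = 17992.87 − 19947.03 = -1954.16
nΣX² − (ΣX)² = 13027.07 − 10221.21 = 2805.86; nΣY² − (ΣY)² = 40401.27 − 38927.29 = 1473.98
r = -1954.16 / √(2805.86 × 1473.98) = -1954.16 / 2033.6621 ≈ -0.9609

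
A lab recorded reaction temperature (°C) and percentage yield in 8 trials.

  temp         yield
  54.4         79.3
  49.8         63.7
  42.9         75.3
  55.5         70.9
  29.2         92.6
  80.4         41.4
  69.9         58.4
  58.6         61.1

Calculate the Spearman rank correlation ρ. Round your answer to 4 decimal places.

Rank temp: 4, 3, 2, 5, 1, 8, 7, 6
Rank yield: 7, 4, 6, 5, 8, 1, 2, 3
d = rank(temp) − rank(yield): -3, -1, -4, 0, -7, 7, 5, 3; Σd² = 158
ρ = 1 − 6Σd² / [n(n²−1)] = 1 − 6×158 / (8×63) = 1 − 948/504 ≈ -0.8810

-0.8810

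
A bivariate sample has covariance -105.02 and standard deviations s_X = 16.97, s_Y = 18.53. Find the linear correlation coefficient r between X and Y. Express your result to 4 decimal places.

r = Cov(X,Y) / (s_X · s_Y) = -105.02 / (16.97 × 18.53)
  = -105.02 / 314.4541 ≈ -0.3340

-0.3340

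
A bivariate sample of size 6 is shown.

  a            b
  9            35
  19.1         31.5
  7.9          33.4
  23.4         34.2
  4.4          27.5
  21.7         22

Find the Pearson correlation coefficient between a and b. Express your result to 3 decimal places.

-0.184

n = 6, Σa = 85.5, Σb = 183.6, Σa² = 1546.03, Σb² = 5742.7, Σab = 2579.19
nΣab − ΣaΣb = 15475.14 − 15697.8 = -222.66
nΣa² − (Σa)² = 9276.18 − 7310.25 = 1965.93; nΣb² − (Σb)² = 34456.2 − 33708.96 = 747.24
r = -222.66 / √(1965.93 × 747.24) = -222.66 / 1212.0320 ≈ -0.184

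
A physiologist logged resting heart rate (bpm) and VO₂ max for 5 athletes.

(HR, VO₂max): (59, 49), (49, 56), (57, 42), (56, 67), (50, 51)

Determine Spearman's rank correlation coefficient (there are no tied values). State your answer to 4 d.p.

-0.6000

Rank HR: 5, 1, 4, 3, 2
Rank VO₂max: 2, 4, 1, 5, 3
d = rank(HR) − rank(VO₂max): 3, -3, 3, -2, -1; Σd² = 32
ρ = 1 − 6Σd² / [n(n²−1)] = 1 − 6×32 / (5×24) = 1 − 192/120 ≈ -0.6000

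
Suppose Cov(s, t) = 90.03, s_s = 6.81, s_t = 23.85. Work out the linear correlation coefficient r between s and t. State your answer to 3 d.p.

r = Cov(s,t) / (s_s · s_t) = 90.03 / (6.81 × 23.85)
  = 90.03 / 162.4185 ≈ 0.554

0.554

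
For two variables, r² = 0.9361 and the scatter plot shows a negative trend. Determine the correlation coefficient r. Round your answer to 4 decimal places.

-0.9675

|r| = √0.9361 = 0.9675
The association is negative, so r = −0.9675.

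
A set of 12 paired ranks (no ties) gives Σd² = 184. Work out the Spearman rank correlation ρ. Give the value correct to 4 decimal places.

0.3566

ρ = 1 − 6Σd² / [n(n²−1)] = 1 − 6×184 / (12×143)
  = 1 − 1104/1716 = 1 − 0.64336 ≈ 0.3566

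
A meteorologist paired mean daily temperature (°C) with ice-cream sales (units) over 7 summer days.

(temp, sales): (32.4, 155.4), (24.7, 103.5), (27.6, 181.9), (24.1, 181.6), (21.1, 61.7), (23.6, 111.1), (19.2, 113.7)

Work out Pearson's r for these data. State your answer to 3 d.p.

0.578

n = 7, Σx = 172.7, Σy = 908.9, Σx² = 4373.23, Σy² = 130005.37, Σxy = 23095.28
nΣxy − ΣxΣy = 161666.96 − 156967.03 = 4699.93
nΣx² − (Σx)² = 30612.61 − 29825.29 = 787.32; nΣy² − (Σy)² = 910037.59 − 826099.21 = 83938.38
r = 4699.93 / √(787.32 × 83938.38) = 4699.93 / 8129.3521 ≈ 0.578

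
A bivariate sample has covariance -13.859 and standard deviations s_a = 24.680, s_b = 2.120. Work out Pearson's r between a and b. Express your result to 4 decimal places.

r = Cov(a,b) / (s_a · s_b) = -13.859 / (24.680 × 2.120)
  = -13.859 / 52.3216 ≈ -0.2649

-0.2649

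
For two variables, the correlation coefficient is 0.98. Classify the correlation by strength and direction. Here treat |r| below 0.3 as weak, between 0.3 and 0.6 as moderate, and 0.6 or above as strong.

strong positive

r = 0.98 > 0 so the relationship is positive.
|r| = 0.98, which falls in the strong range.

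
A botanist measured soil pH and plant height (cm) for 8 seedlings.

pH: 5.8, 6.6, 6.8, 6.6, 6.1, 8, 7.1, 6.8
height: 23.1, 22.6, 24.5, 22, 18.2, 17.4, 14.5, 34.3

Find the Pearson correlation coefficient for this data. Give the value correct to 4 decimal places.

-0.2270

n = 8, Σx = 53.8, Σy = 176.6, Σx² = 364.86, Σy² = 4149.36, Σxy = 1181.35
nΣxy − ΣxΣy = 9450.8 − 9501.08 = -50.28
nΣx² − (Σx)² = 2918.88 − 2894.44 = 24.44; nΣy² − (Σy)² = 33194.88 − 31187.56 = 2007.32
r = -50.28 / √(24.44 × 2007.32) = -50.28 / 221.4924 ≈ -0.2270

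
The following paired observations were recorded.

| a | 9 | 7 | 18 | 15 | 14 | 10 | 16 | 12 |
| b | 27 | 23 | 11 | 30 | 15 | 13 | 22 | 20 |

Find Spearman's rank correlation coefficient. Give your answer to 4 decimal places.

Rank a: 2, 1, 8, 6, 5, 3, 7, 4
Rank b: 7, 6, 1, 8, 3, 2, 5, 4
d = rank(a) − rank(b): -5, -5, 7, -2, 2, 1, 2, 0; Σd² = 112
ρ = 1 − 6Σd² / [n(n²−1)] = 1 − 6×112 / (8×63) = 1 − 672/504 ≈ -0.3333

-0.3333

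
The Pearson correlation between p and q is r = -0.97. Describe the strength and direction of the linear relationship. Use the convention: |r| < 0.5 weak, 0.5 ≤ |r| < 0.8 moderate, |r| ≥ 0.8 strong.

strong negative

r = -0.97 < 0 so the relationship is negative.
|r| = 0.97, which falls in the strong range.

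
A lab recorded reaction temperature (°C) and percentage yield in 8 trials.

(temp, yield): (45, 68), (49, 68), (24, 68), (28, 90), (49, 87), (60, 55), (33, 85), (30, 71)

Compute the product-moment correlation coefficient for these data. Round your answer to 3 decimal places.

n = 8, Σx = 318, Σy = 592, Σx² = 13776, Σy² = 44832, Σxy = 23042
nΣxy − ΣxΣy = 184336 − 188256 = -3920
nΣx² − (Σx)² = 110208 − 101124 = 9084; nΣy² − (Σy)² = 358656 − 350464 = 8192
r = -3920 / √(9084 × 8192) = -3920 / 8626.4783 ≈ -0.454

-0.454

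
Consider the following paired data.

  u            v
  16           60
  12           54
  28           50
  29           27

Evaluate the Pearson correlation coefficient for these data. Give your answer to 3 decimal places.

-0.724

n = 4, Σu = 85, Σv = 191, Σu² = 2025, Σv² = 9745, Σuv = 3791
nΣuv − ΣuΣv = 15164 − 16235 = -1071
nΣu² − (Σu)² = 8100 − 7225 = 875; nΣv² − (Σv)² = 38980 − 36481 = 2499
r = -1071 / √(875 × 2499) = -1071 / 1478.7241 ≈ -0.724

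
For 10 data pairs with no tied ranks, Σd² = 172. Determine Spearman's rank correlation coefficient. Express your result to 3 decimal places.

-0.042

ρ = 1 − 6Σd² / [n(n²−1)] = 1 − 6×172 / (10×99)
  = 1 − 1032/990 = 1 − 1.0424 ≈ -0.042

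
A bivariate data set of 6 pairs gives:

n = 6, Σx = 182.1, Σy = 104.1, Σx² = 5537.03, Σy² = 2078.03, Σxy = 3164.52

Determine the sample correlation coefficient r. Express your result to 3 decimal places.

0.096

r = (nΣxy − ΣxΣy) / √[(nΣx² − (Σx)²)(nΣy² − (Σy)²)]
Numerator: 6×3164.52 − 182.1×104.1 = 30.51
Denominator: √[(33222.18 − 33160.41)(12468.18 − 10836.81)] = √[61.77 × 1631.37] = 317.4425
r = 30.51 / 317.4425 ≈ 0.096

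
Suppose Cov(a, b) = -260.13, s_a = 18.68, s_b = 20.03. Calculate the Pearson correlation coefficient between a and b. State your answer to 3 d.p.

r = Cov(a,b) / (s_a · s_b) = -260.13 / (18.68 × 20.03)
  = -260.13 / 374.1604 ≈ -0.695

-0.695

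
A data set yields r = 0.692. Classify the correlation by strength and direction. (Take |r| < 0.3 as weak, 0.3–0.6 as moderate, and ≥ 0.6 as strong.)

r = 0.692 > 0 so the relationship is positive.
|r| = 0.692, which falls in the strong range.

strong positive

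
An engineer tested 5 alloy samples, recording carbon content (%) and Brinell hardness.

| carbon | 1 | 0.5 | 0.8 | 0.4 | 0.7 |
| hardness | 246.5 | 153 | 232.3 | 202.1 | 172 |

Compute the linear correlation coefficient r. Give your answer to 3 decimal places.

n = 5, Σx = 3.4, Σy = 1005.9, Σx² = 2.54, Σy² = 208562.95, Σxy = 710.08
nΣxy − ΣxΣy = 3550.4 − 3420.06 = 130.34
nΣx² − (Σx)² = 12.7 − 11.56 = 1.14; nΣy² − (Σy)² = 1042814.75 − 1011834.81 = 30979.94
r = 130.34 / √(1.14 × 30979.94) = 130.34 / 187.9285 ≈ 0.694

0.694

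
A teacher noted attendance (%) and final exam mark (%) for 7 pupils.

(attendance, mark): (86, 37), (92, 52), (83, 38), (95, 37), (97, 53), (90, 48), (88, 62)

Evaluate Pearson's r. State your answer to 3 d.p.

0.261

n = 7, Σx = 631, Σy = 327, Σx² = 57027, Σy² = 15843, Σxy = 29552
nΣxy − ΣxΣy = 206864 − 206337 = 527
nΣx² − (Σx)² = 399189 − 398161 = 1028; nΣy² − (Σy)² = 110901 − 106929 = 3972
r = 527 / √(1028 × 3972) = 527 / 2020.6969 ≈ 0.261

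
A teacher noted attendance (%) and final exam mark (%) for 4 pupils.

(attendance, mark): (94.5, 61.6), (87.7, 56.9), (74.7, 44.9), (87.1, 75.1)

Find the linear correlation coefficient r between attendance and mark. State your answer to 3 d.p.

n = 4, Σx = 344, Σy = 238.5, Σx² = 29788.04, Σy² = 14688.19, Σxy = 20706.57
nΣxy − ΣxΣy = 82826.28 − 82044 = 782.28
nΣx² − (Σx)² = 119152.16 − 118336 = 816.16; nΣy² − (Σy)² = 58752.76 − 56882.25 = 1870.51
r = 782.28 / √(816.16 × 1870.51) = 782.28 / 1235.5709 ≈ 0.633

0.633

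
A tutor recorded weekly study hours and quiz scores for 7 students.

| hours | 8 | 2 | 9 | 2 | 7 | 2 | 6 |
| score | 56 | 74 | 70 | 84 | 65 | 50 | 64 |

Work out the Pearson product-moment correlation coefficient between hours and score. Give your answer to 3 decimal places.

-0.231

n = 7, Σx = 36, Σy = 463, Σx² = 242, Σy² = 31389, Σxy = 2333
nΣxy − ΣxΣy = 16331 − 16668 = -337
nΣx² − (Σx)² = 1694 − 1296 = 398; nΣy² − (Σy)² = 219723 − 214369 = 5354
r = -337 / √(398 × 5354) = -337 / 1459.7575 ≈ -0.231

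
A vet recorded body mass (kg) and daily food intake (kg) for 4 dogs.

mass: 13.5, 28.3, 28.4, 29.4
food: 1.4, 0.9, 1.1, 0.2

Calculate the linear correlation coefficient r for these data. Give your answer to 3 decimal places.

-0.700

n = 4, Σx = 99.6, Σy = 3.6, Σx² = 2654.06, Σy² = 4.02, Σxy = 81.49
nΣxy − ΣxΣy = 325.96 − 358.56 = -32.6
nΣx² − (Σx)² = 10616.24 − 9920.16 = 696.08; nΣy² − (Σy)² = 16.08 − 12.96 = 3.12
r = -32.6 / √(696.08 × 3.12) = -32.6 / 46.6022 ≈ -0.700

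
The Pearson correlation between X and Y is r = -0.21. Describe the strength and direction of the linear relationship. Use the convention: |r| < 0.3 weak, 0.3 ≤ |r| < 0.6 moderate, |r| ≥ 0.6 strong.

weak negative

r = -0.21 < 0 so the relationship is negative.
|r| = 0.21, which falls in the weak range.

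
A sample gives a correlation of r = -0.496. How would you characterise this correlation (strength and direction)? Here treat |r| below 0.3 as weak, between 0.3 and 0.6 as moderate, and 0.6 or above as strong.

r = -0.496 < 0 so the relationship is negative.
|r| = 0.496, which falls in the moderate range.

moderate negative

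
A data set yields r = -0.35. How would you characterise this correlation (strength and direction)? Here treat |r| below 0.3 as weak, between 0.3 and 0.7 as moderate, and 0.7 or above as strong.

r = -0.35 < 0 so the relationship is negative.
|r| = 0.35, which falls in the moderate range.

moderate negative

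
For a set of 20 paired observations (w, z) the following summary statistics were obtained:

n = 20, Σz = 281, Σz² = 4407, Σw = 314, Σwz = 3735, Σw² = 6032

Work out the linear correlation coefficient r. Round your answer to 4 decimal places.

r = (nΣwz − ΣwΣz) / √[(nΣw² − (Σw)²)(nΣz² − (Σz)²)]
Numerator: 20×3735 − 314×281 = -13534
Denominator: √[(120640 − 98596)(88140 − 78961)] = √[22044 × 9179] = 14224.6925
r = -13534 / 14224.6925 ≈ -0.9514

-0.9514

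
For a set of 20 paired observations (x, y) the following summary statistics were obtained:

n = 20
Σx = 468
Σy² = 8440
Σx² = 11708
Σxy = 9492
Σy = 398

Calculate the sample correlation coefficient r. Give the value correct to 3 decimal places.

0.285

r = (nΣxy − ΣxΣy) / √[(nΣx² − (Σx)²)(nΣy² − (Σy)²)]
Numerator: 20×9492 − 468×398 = 3576
Denominator: √[(234160 − 219024)(168800 − 158404)] = √[15136 × 10396] = 12544.0765
r = 3576 / 12544.0765 ≈ 0.285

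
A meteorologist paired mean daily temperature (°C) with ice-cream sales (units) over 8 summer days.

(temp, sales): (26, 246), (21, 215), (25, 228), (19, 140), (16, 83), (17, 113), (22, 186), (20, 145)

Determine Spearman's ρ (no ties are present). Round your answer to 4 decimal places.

0.9762

Rank temp: 8, 5, 7, 3, 1, 2, 6, 4
Rank sales: 8, 6, 7, 3, 1, 2, 5, 4
d = rank(temp) − rank(sales): 0, -1, 0, 0, 0, 0, 1, 0; Σd² = 2
ρ = 1 − 6Σd² / [n(n²−1)] = 1 − 6×2 / (8×63) = 1 − 12/504 ≈ 0.9762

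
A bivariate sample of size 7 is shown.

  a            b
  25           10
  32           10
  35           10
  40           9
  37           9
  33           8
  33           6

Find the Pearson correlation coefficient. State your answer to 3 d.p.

-0.156

n = 7, Σa = 235, Σb = 62, Σa² = 8021, Σb² = 562, Σab = 2075
nΣab − ΣaΣb = 14525 − 14570 = -45
nΣa² − (Σa)² = 56147 − 55225 = 922; nΣb² − (Σb)² = 3934 − 3844 = 90
r = -45 / √(922 × 90) = -45 / 288.0625 ≈ -0.156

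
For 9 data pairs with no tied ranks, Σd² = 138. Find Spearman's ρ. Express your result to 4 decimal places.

-0.1500

ρ = 1 − 6Σd² / [n(n²−1)] = 1 − 6×138 / (9×80)
  = 1 − 828/720 = 1 − 1.15000 ≈ -0.1500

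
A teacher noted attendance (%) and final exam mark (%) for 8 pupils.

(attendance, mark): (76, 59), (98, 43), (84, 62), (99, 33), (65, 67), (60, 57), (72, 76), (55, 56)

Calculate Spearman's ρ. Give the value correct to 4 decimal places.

-0.3571

Rank attendance: 5, 7, 6, 8, 3, 2, 4, 1
Rank mark: 5, 2, 6, 1, 7, 4, 8, 3
d = rank(attendance) − rank(mark): 0, 5, 0, 7, -4, -2, -4, -2; Σd² = 114
ρ = 1 − 6Σd² / [n(n²−1)] = 1 − 6×114 / (8×63) = 1 − 684/504 ≈ -0.3571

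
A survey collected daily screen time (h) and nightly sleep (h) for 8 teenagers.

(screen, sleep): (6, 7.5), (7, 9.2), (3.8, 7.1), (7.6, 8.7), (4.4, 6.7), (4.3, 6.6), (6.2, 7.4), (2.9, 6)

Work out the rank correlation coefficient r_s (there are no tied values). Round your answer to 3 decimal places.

0.881

Rank screen: 5, 7, 2, 8, 4, 3, 6, 1
Rank sleep: 6, 8, 4, 7, 3, 2, 5, 1
d = rank(screen) − rank(sleep): -1, -1, -2, 1, 1, 1, 1, 0; Σd² = 10
ρ = 1 − 6Σd² / [n(n²−1)] = 1 − 6×10 / (8×63) = 1 − 60/504 ≈ 0.881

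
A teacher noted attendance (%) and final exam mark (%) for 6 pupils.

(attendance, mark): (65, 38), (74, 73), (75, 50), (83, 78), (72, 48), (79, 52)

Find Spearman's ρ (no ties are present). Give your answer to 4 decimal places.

Rank attendance: 1, 3, 4, 6, 2, 5
Rank mark: 1, 5, 3, 6, 2, 4
d = rank(attendance) − rank(mark): 0, -2, 1, 0, 0, 1; Σd² = 6
ρ = 1 − 6Σd² / [n(n²−1)] = 1 − 6×6 / (6×35) = 1 − 36/210 ≈ 0.8286

0.8286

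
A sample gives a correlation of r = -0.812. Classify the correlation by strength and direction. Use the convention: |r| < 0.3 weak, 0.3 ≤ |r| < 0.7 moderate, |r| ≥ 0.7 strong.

r = -0.812 < 0 so the relationship is negative.
|r| = 0.812, which falls in the strong range.

strong negative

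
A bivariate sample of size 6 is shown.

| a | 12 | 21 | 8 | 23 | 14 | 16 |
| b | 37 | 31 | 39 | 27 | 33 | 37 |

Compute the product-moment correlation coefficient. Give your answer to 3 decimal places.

-0.900

n = 6, Σa = 94, Σb = 204, Σa² = 1630, Σb² = 7038, Σab = 3082
nΣab − ΣaΣb = 18492 − 19176 = -684
nΣa² − (Σa)² = 9780 − 8836 = 944; nΣb² − (Σb)² = 42228 − 41616 = 612
r = -684 / √(944 × 612) = -684 / 760.0842 ≈ -0.900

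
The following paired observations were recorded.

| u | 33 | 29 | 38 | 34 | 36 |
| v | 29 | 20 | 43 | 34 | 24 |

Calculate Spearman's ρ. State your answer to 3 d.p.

Rank u: 2, 1, 5, 3, 4
Rank v: 3, 1, 5, 4, 2
d = rank(u) − rank(v): -1, 0, 0, -1, 2; Σd² = 6
ρ = 1 − 6Σd² / [n(n²−1)] = 1 − 6×6 / (5×24) = 1 − 36/120 ≈ 0.700

0.700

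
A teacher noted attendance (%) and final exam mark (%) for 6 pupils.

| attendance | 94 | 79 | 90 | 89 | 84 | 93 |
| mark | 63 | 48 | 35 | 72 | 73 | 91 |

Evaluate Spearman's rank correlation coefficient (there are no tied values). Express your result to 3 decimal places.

0.143

Rank attendance: 6, 1, 4, 3, 2, 5
Rank mark: 3, 2, 1, 4, 5, 6
d = rank(attendance) − rank(mark): 3, -1, 3, -1, -3, -1; Σd² = 30
ρ = 1 − 6Σd² / [n(n²−1)] = 1 − 6×30 / (6×35) = 1 − 180/210 ≈ 0.143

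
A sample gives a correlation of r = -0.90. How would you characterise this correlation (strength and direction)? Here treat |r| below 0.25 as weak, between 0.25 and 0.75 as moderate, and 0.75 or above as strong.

r = -0.90 < 0 so the relationship is negative.
|r| = 0.90, which falls in the strong range.

strong negative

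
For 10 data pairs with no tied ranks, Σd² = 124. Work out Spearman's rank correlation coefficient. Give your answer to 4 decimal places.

0.2485

ρ = 1 − 6Σd² / [n(n²−1)] = 1 − 6×124 / (10×99)
  = 1 − 744/990 = 1 − 0.75152 ≈ 0.2485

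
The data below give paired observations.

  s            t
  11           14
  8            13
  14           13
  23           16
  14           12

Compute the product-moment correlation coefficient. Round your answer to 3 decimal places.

n = 5, Σs = 70, Σt = 68, Σs² = 1106, Σt² = 934, Σst = 976
nΣst − ΣsΣt = 4880 − 4760 = 120
nΣs² − (Σs)² = 5530 − 4900 = 630; nΣt² − (Σt)² = 4670 − 4624 = 46
r = 120 / √(630 × 46) = 120 / 170.2351 ≈ 0.705

0.705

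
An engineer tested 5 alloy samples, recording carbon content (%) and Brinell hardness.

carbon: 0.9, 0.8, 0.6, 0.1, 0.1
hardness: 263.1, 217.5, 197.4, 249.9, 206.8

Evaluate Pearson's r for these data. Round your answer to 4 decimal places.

0.1752

n = 5, Σx = 2.5, Σy = 1134.7, Σx² = 1.83, Σy² = 260710.87, Σxy = 574.9
nΣxy − ΣxΣy = 2874.5 − 2836.75 = 37.75
nΣx² − (Σx)² = 9.15 − 6.25 = 2.9; nΣy² − (Σy)² = 1303554.35 − 1287544.09 = 16010.26
r = 37.75 / √(2.9 × 16010.26) = 37.75 / 215.4756 ≈ 0.1752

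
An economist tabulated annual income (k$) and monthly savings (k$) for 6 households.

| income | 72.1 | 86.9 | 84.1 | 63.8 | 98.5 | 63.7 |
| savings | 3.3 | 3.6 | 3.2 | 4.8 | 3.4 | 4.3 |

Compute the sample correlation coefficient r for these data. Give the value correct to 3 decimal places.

-0.714

n = 6, Σx = 469.1, Σy = 22.6, Σx² = 37653.21, Σy² = 87.18, Σxy = 1734.94
nΣxy − ΣxΣy = 10409.64 − 10601.66 = -192.02
nΣx² − (Σx)² = 225919.26 − 220054.81 = 5864.45; nΣy² − (Σy)² = 523.08 − 510.76 = 12.32
r = -192.02 / √(5864.45 × 12.32) = -192.02 / 268.7936 ≈ -0.714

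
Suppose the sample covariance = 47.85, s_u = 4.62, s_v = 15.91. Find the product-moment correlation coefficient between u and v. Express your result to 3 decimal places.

0.651

r = Cov(u,v) / (s_u · s_v) = 47.85 / (4.62 × 15.91)
  = 47.85 / 73.5042 ≈ 0.651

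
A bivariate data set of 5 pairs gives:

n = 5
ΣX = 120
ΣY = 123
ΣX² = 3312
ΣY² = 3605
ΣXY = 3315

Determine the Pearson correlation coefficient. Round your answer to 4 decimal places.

0.7257

r = (nΣXY − ΣXΣY) / √[(nΣX² − (ΣX)²)(nΣY² − (ΣY)²)]
Numerator: 5×3315 − 120×123 = 1815
Denominator: √[(16560 − 14400)(18025 − 15129)] = √[2160 × 2896] = 2501.0718
r = 1815 / 2501.0718 ≈ 0.7257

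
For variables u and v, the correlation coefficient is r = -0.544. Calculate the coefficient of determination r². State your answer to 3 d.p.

0.296

r² = (-0.544)² = 0.296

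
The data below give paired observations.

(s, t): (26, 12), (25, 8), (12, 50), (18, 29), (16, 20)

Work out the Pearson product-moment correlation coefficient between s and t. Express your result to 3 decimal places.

-0.887

n = 5, Σs = 97, Σt = 119, Σs² = 2025, Σt² = 3949, Σst = 1954
nΣst − ΣsΣt = 9770 − 11543 = -1773
nΣs² − (Σs)² = 10125 − 9409 = 716; nΣt² − (Σt)² = 19745 − 14161 = 5584
r = -1773 / √(716 × 5584) = -1773 / 1999.5359 ≈ -0.887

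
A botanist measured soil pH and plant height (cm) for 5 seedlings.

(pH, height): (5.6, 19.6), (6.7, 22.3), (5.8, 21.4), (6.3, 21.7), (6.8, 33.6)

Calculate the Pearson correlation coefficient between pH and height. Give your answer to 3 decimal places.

0.704

n = 5, Σx = 31.2, Σy = 118.6, Σx² = 195.82, Σy² = 2939.26, Σxy = 748.48
nΣxy − ΣxΣy = 3742.4 − 3700.32 = 42.08
nΣx² − (Σx)² = 979.1 − 973.44 = 5.66; nΣy² − (Σy)² = 14696.3 − 14065.96 = 630.34
r = 42.08 / √(5.66 × 630.34) = 42.08 / 59.7304 ≈ 0.704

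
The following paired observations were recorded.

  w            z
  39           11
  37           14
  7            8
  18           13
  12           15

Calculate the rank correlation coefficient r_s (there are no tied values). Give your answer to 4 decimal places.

Rank w: 5, 4, 1, 3, 2
Rank z: 2, 4, 1, 3, 5
d = rank(w) − rank(z): 3, 0, 0, 0, -3; Σd² = 18
ρ = 1 − 6Σd² / [n(n²−1)] = 1 − 6×18 / (5×24) = 1 − 108/120 ≈ 0.1000

0.1000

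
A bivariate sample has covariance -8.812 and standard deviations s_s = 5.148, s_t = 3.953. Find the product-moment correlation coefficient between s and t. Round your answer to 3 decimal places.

-0.433

r = Cov(s,t) / (s_s · s_t) = -8.812 / (5.148 × 3.953)
  = -8.812 / 20.3500 ≈ -0.433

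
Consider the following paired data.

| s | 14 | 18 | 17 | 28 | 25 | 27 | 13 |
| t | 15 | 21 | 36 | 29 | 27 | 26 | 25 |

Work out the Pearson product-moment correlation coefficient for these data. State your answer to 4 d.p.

0.3377

n = 7, Σs = 142, Σt = 179, Σs² = 3116, Σt² = 4833, Σst = 3714
nΣst − ΣsΣt = 25998 − 25418 = 580
nΣs² − (Σs)² = 21812 − 20164 = 1648; nΣt² − (Σt)² = 33831 − 32041 = 1790
r = 580 / √(1648 × 1790) = 580 / 1717.5331 ≈ 0.3377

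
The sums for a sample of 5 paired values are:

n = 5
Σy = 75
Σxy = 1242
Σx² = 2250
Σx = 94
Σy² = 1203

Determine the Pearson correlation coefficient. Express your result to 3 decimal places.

r = (nΣxy − ΣxΣy) / √[(nΣx² − (Σx)²)(nΣy² − (Σy)²)]
Numerator: 5×1242 − 94×75 = -840
Denominator: √[(11250 − 8836)(6015 − 5625)] = √[2414 × 390] = 970.2886
r = -840 / 970.2886 ≈ -0.866

-0.866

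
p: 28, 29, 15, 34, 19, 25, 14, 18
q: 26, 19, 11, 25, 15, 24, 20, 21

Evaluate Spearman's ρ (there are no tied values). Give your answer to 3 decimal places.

Rank p: 6, 7, 2, 8, 4, 5, 1, 3
Rank q: 8, 3, 1, 7, 2, 6, 4, 5
d = rank(p) − rank(q): -2, 4, 1, 1, 2, -1, -3, -2; Σd² = 40
ρ = 1 − 6Σd² / [n(n²−1)] = 1 − 6×40 / (8×63) = 1 − 240/504 ≈ 0.524

0.524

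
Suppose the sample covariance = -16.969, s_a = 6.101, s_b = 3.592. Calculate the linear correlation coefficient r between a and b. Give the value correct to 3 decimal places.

r = Cov(a,b) / (s_a · s_b) = -16.969 / (6.101 × 3.592)
  = -16.969 / 21.9148 ≈ -0.774

-0.774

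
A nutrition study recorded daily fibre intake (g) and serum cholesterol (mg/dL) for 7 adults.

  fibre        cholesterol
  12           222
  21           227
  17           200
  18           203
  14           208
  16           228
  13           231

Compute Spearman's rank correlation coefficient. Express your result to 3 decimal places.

Rank fibre: 1, 7, 5, 6, 3, 4, 2
Rank cholesterol: 4, 5, 1, 2, 3, 6, 7
d = rank(fibre) − rank(cholesterol): -3, 2, 4, 4, 0, -2, -5; Σd² = 74
ρ = 1 − 6Σd² / [n(n²−1)] = 1 − 6×74 / (7×48) = 1 − 444/336 ≈ -0.321

-0.321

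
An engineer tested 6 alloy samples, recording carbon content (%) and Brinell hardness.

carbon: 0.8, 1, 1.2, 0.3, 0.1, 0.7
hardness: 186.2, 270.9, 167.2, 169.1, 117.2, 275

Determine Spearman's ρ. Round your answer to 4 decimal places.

Rank carbon: 4, 5, 6, 2, 1, 3
Rank hardness: 4, 5, 2, 3, 1, 6
d = rank(carbon) − rank(hardness): 0, 0, 4, -1, 0, -3; Σd² = 26
ρ = 1 − 6Σd² / [n(n²−1)] = 1 − 6×26 / (6×35) = 1 − 156/210 ≈ 0.2571

0.2571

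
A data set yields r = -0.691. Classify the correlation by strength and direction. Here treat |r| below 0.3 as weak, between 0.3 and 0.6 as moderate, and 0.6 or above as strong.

r = -0.691 < 0 so the relationship is negative.
|r| = 0.691, which falls in the strong range.

strong negative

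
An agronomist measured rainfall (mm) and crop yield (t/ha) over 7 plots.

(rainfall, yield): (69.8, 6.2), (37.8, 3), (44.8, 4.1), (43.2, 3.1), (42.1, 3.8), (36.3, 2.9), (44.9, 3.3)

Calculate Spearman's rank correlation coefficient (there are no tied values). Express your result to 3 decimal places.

Rank rainfall: 7, 2, 5, 4, 3, 1, 6
Rank yield: 7, 2, 6, 3, 5, 1, 4
d = rank(rainfall) − rank(yield): 0, 0, -1, 1, -2, 0, 2; Σd² = 10
ρ = 1 − 6Σd² / [n(n²−1)] = 1 − 6×10 / (7×48) = 1 − 60/336 ≈ 0.821

0.821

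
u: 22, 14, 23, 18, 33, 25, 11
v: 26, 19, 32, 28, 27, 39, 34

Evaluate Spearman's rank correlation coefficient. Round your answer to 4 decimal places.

0.1429

Rank u: 4, 2, 5, 3, 7, 6, 1
Rank v: 2, 1, 5, 4, 3, 7, 6
d = rank(u) − rank(v): 2, 1, 0, -1, 4, -1, -5; Σd² = 48
ρ = 1 − 6Σd² / [n(n²−1)] = 1 − 6×48 / (7×48) = 1 − 288/336 ≈ 0.1429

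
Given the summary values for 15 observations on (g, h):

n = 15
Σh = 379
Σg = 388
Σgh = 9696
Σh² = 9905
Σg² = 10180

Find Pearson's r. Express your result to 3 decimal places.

-0.494

r = (nΣgh − ΣgΣh) / √[(nΣg² − (Σg)²)(nΣh² − (Σh)²)]
Numerator: 15×9696 − 388×379 = -1612
Denominator: √[(152700 − 150544)(148575 − 143641)] = √[2156 × 4934] = 3261.5493
r = -1612 / 3261.5493 ≈ -0.494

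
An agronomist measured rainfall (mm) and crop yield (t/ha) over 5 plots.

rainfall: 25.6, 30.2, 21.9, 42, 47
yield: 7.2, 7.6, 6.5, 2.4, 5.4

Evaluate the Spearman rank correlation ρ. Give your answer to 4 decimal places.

-0.5000

Rank rainfall: 2, 3, 1, 4, 5
Rank yield: 4, 5, 3, 1, 2
d = rank(rainfall) − rank(yield): -2, -2, -2, 3, 3; Σd² = 30
ρ = 1 − 6Σd² / [n(n²−1)] = 1 − 6×30 / (5×24) = 1 − 180/120 ≈ -0.5000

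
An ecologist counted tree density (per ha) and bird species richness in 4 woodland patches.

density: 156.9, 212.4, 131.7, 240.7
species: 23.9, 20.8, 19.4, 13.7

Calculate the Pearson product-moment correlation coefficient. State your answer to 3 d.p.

-0.634

n = 4, Σx = 741.7, Σy = 77.8, Σx² = 145012.75, Σy² = 1567.9, Σxy = 14020.4
nΣxy − ΣxΣy = 56081.6 − 57704.26 = -1622.66
nΣx² − (Σx)² = 580051 − 550118.89 = 29932.11; nΣy² − (Σy)² = 6271.6 − 6052.84 = 218.76
r = -1622.66 / √(29932.11 × 218.76) = -1622.66 / 2558.8959 ≈ -0.634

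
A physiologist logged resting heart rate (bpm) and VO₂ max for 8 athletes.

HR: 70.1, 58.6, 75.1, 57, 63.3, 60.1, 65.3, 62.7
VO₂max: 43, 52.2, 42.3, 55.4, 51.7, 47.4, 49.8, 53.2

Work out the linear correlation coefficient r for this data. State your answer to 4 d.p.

n = 8, Σx = 512.2, Σy = 395, Σx² = 33051.26, Σy² = 19662.22, Σxy = 25116.68
nΣxy − ΣxΣy = 200933.44 − 202319 = -1385.56
nΣx² − (Σx)² = 264410.08 − 262348.84 = 2061.24; nΣy² − (Σy)² = 157297.76 − 156025 = 1272.76
r = -1385.56 / √(2061.24 × 1272.76) = -1385.56 / 1619.7110 ≈ -0.8554

-0.8554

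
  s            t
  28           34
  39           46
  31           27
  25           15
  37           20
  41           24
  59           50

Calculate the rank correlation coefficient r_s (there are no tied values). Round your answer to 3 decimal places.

0.571

Rank s: 2, 5, 3, 1, 4, 6, 7
Rank t: 5, 6, 4, 1, 2, 3, 7
d = rank(s) − rank(t): -3, -1, -1, 0, 2, 3, 0; Σd² = 24
ρ = 1 − 6Σd² / [n(n²−1)] = 1 − 6×24 / (7×48) = 1 − 144/336 ≈ 0.571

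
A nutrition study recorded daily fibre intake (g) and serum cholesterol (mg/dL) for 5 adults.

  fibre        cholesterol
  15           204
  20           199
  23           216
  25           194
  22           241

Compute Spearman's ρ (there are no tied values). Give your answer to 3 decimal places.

Rank fibre: 1, 2, 4, 5, 3
Rank cholesterol: 3, 2, 4, 1, 5
d = rank(fibre) − rank(cholesterol): -2, 0, 0, 4, -2; Σd² = 24
ρ = 1 − 6Σd² / [n(n²−1)] = 1 − 6×24 / (5×24) = 1 − 144/120 ≈ -0.200

-0.200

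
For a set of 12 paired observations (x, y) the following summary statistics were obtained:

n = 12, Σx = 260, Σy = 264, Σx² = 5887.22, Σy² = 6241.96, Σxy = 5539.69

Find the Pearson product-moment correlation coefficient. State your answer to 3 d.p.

r = (nΣxy − ΣxΣy) / √[(nΣx² − (Σx)²)(nΣy² − (Σy)²)]
Numerator: 12×5539.69 − 260×264 = -2163.72
Denominator: √[(70646.64 − 67600)(74903.52 − 69696)] = √[3046.64 × 5207.52] = 3983.1443
r = -2163.72 / 3983.1443 ≈ -0.543

-0.543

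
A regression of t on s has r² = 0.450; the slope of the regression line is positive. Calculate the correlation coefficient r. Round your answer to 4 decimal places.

0.6708

|r| = √0.450 = 0.6708
The association is positive, so r = 0.6708.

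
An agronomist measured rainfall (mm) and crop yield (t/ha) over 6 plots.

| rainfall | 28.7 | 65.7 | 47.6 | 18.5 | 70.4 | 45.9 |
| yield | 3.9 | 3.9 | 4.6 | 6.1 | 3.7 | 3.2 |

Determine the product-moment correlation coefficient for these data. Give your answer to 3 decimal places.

n = 6, Σx = 276.8, Σy = 25.4, Σx² = 14811.16, Σy² = 112.72, Σxy = 1107.33
nΣxy − ΣxΣy = 6643.98 − 7030.72 = -386.74
nΣx² − (Σx)² = 88866.96 − 76618.24 = 12248.72; nΣy² − (Σy)² = 676.32 − 645.16 = 31.16
r = -386.74 / √(12248.72 × 31.16) = -386.74 / 617.7946 ≈ -0.626

-0.626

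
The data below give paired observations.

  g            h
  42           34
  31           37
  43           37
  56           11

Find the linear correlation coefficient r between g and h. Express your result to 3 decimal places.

n = 4, Σg = 172, Σh = 119, Σg² = 7710, Σh² = 4015, Σgh = 4782
nΣgh − ΣgΣh = 19128 − 20468 = -1340
nΣg² − (Σg)² = 30840 − 29584 = 1256; nΣh² − (Σh)² = 16060 − 14161 = 1899
r = -1340 / √(1256 × 1899) = -1340 / 1544.3911 ≈ -0.868

-0.868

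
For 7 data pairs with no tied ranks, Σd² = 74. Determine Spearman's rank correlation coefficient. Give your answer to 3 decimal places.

ρ = 1 − 6Σd² / [n(n²−1)] = 1 − 6×74 / (7×48)
  = 1 − 444/336 = 1 − 1.3214 ≈ -0.321

-0.321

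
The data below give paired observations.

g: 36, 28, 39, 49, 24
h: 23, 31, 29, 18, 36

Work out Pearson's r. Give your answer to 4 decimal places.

-0.9077

n = 5, Σg = 176, Σh = 137, Σg² = 6578, Σh² = 3951, Σgh = 4573
nΣgh − ΣgΣh = 22865 − 24112 = -1247
nΣg² − (Σg)² = 32890 − 30976 = 1914; nΣh² − (Σh)² = 19755 − 18769 = 986
r = -1247 / √(1914 × 986) = -1247 / 1373.7554 ≈ -0.9077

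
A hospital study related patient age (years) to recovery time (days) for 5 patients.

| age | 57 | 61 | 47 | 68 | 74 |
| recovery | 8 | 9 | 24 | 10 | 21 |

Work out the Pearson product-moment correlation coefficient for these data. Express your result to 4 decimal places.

n = 5, Σx = 307, Σy = 72, Σx² = 19279, Σy² = 1262, Σxy = 4367
nΣxy − ΣxΣy = 21835 − 22104 = -269
nΣx² − (Σx)² = 96395 − 94249 = 2146; nΣy² − (Σy)² = 6310 − 5184 = 1126
r = -269 / √(2146 × 1126) = -269 / 1554.4761 ≈ -0.1730

-0.1730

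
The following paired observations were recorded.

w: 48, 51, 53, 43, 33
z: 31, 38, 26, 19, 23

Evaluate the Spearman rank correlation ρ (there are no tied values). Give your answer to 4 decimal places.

0.6000

Rank w: 3, 4, 5, 2, 1
Rank z: 4, 5, 3, 1, 2
d = rank(w) − rank(z): -1, -1, 2, 1, -1; Σd² = 8
ρ = 1 − 6Σd² / [n(n²−1)] = 1 − 6×8 / (5×24) = 1 − 48/120 ≈ 0.6000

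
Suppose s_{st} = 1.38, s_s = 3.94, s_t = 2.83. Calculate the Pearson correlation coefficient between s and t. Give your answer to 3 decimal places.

r = Cov(s,t) / (s_s · s_t) = 1.38 / (3.94 × 2.83)
  = 1.38 / 11.1502 ≈ 0.124

0.124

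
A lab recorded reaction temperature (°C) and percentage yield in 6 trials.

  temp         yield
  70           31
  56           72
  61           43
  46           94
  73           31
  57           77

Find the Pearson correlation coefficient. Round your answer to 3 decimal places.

-0.952

n = 6, Σx = 363, Σy = 348, Σx² = 22451, Σy² = 23720, Σxy = 19801
nΣxy − ΣxΣy = 118806 − 126324 = -7518
nΣx² − (Σx)² = 134706 − 131769 = 2937; nΣy² − (Σy)² = 142320 − 121104 = 21216
r = -7518 / √(2937 × 21216) = -7518 / 7893.7565 ≈ -0.952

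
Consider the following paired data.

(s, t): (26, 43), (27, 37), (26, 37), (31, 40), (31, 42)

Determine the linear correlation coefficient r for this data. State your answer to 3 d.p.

n = 5, Σs = 141, Σt = 199, Σs² = 4003, Σt² = 7951, Σst = 5621
nΣst − ΣsΣt = 28105 − 28059 = 46
nΣs² − (Σs)² = 20015 − 19881 = 134; nΣt² − (Σt)² = 39755 − 39601 = 154
r = 46 / √(134 × 154) = 46 / 143.6524 ≈ 0.320

0.320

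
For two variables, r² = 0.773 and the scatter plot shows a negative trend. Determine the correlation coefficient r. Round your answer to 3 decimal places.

|r| = √0.773 = 0.879
The association is negative, so r = −0.879.

-0.879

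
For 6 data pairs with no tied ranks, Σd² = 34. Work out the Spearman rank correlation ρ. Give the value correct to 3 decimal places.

ρ = 1 − 6Σd² / [n(n²−1)] = 1 − 6×34 / (6×35)
  = 1 − 204/210 = 1 − 0.9714 ≈ 0.029

0.029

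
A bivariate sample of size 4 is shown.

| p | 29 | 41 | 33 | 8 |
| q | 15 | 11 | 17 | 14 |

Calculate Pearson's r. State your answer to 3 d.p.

n = 4, Σp = 111, Σq = 57, Σp² = 3675, Σq² = 831, Σpq = 1559
nΣpq − ΣpΣq = 6236 − 6327 = -91
nΣp² − (Σp)² = 14700 − 12321 = 2379; nΣq² − (Σq)² = 3324 − 3249 = 75
r = -91 / √(2379 × 75) = -91 / 422.4038 ≈ -0.215

-0.215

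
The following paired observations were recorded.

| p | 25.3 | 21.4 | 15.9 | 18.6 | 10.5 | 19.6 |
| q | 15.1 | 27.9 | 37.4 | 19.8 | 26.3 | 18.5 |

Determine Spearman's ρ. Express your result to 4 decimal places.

Rank p: 6, 5, 2, 3, 1, 4
Rank q: 1, 5, 6, 3, 4, 2
d = rank(p) − rank(q): 5, 0, -4, 0, -3, 2; Σd² = 54
ρ = 1 − 6Σd² / [n(n²−1)] = 1 − 6×54 / (6×35) = 1 − 324/210 ≈ -0.5429

-0.5429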